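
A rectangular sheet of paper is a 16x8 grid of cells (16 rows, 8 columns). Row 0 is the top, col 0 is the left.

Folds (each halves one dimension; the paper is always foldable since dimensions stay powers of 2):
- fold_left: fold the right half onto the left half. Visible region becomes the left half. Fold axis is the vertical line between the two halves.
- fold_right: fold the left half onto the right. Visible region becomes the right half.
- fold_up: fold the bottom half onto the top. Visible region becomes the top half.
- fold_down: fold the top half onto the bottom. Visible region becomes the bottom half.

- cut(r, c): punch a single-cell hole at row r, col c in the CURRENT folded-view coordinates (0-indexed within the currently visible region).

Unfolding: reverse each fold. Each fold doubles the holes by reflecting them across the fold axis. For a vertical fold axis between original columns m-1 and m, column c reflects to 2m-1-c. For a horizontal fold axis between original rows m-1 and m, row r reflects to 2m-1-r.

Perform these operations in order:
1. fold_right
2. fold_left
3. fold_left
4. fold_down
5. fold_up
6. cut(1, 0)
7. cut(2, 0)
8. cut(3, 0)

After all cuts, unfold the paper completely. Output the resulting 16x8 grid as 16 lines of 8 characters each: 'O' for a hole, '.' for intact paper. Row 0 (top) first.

Answer: ........
OOOOOOOO
OOOOOOOO
OOOOOOOO
OOOOOOOO
OOOOOOOO
OOOOOOOO
........
........
OOOOOOOO
OOOOOOOO
OOOOOOOO
OOOOOOOO
OOOOOOOO
OOOOOOOO
........

Derivation:
Op 1 fold_right: fold axis v@4; visible region now rows[0,16) x cols[4,8) = 16x4
Op 2 fold_left: fold axis v@6; visible region now rows[0,16) x cols[4,6) = 16x2
Op 3 fold_left: fold axis v@5; visible region now rows[0,16) x cols[4,5) = 16x1
Op 4 fold_down: fold axis h@8; visible region now rows[8,16) x cols[4,5) = 8x1
Op 5 fold_up: fold axis h@12; visible region now rows[8,12) x cols[4,5) = 4x1
Op 6 cut(1, 0): punch at orig (9,4); cuts so far [(9, 4)]; region rows[8,12) x cols[4,5) = 4x1
Op 7 cut(2, 0): punch at orig (10,4); cuts so far [(9, 4), (10, 4)]; region rows[8,12) x cols[4,5) = 4x1
Op 8 cut(3, 0): punch at orig (11,4); cuts so far [(9, 4), (10, 4), (11, 4)]; region rows[8,12) x cols[4,5) = 4x1
Unfold 1 (reflect across h@12): 6 holes -> [(9, 4), (10, 4), (11, 4), (12, 4), (13, 4), (14, 4)]
Unfold 2 (reflect across h@8): 12 holes -> [(1, 4), (2, 4), (3, 4), (4, 4), (5, 4), (6, 4), (9, 4), (10, 4), (11, 4), (12, 4), (13, 4), (14, 4)]
Unfold 3 (reflect across v@5): 24 holes -> [(1, 4), (1, 5), (2, 4), (2, 5), (3, 4), (3, 5), (4, 4), (4, 5), (5, 4), (5, 5), (6, 4), (6, 5), (9, 4), (9, 5), (10, 4), (10, 5), (11, 4), (11, 5), (12, 4), (12, 5), (13, 4), (13, 5), (14, 4), (14, 5)]
Unfold 4 (reflect across v@6): 48 holes -> [(1, 4), (1, 5), (1, 6), (1, 7), (2, 4), (2, 5), (2, 6), (2, 7), (3, 4), (3, 5), (3, 6), (3, 7), (4, 4), (4, 5), (4, 6), (4, 7), (5, 4), (5, 5), (5, 6), (5, 7), (6, 4), (6, 5), (6, 6), (6, 7), (9, 4), (9, 5), (9, 6), (9, 7), (10, 4), (10, 5), (10, 6), (10, 7), (11, 4), (11, 5), (11, 6), (11, 7), (12, 4), (12, 5), (12, 6), (12, 7), (13, 4), (13, 5), (13, 6), (13, 7), (14, 4), (14, 5), (14, 6), (14, 7)]
Unfold 5 (reflect across v@4): 96 holes -> [(1, 0), (1, 1), (1, 2), (1, 3), (1, 4), (1, 5), (1, 6), (1, 7), (2, 0), (2, 1), (2, 2), (2, 3), (2, 4), (2, 5), (2, 6), (2, 7), (3, 0), (3, 1), (3, 2), (3, 3), (3, 4), (3, 5), (3, 6), (3, 7), (4, 0), (4, 1), (4, 2), (4, 3), (4, 4), (4, 5), (4, 6), (4, 7), (5, 0), (5, 1), (5, 2), (5, 3), (5, 4), (5, 5), (5, 6), (5, 7), (6, 0), (6, 1), (6, 2), (6, 3), (6, 4), (6, 5), (6, 6), (6, 7), (9, 0), (9, 1), (9, 2), (9, 3), (9, 4), (9, 5), (9, 6), (9, 7), (10, 0), (10, 1), (10, 2), (10, 3), (10, 4), (10, 5), (10, 6), (10, 7), (11, 0), (11, 1), (11, 2), (11, 3), (11, 4), (11, 5), (11, 6), (11, 7), (12, 0), (12, 1), (12, 2), (12, 3), (12, 4), (12, 5), (12, 6), (12, 7), (13, 0), (13, 1), (13, 2), (13, 3), (13, 4), (13, 5), (13, 6), (13, 7), (14, 0), (14, 1), (14, 2), (14, 3), (14, 4), (14, 5), (14, 6), (14, 7)]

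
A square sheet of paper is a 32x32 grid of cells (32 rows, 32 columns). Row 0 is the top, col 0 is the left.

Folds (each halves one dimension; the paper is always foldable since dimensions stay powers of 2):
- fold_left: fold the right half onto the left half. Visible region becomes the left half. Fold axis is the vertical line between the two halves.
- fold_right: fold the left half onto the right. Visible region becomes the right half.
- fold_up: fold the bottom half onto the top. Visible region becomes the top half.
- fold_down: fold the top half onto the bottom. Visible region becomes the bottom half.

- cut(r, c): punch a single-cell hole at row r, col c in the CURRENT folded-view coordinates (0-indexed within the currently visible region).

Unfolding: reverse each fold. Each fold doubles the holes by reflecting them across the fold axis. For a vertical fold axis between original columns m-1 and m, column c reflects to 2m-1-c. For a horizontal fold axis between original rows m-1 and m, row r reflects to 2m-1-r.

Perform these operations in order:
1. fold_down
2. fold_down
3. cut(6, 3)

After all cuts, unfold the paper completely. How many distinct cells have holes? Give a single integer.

Answer: 4

Derivation:
Op 1 fold_down: fold axis h@16; visible region now rows[16,32) x cols[0,32) = 16x32
Op 2 fold_down: fold axis h@24; visible region now rows[24,32) x cols[0,32) = 8x32
Op 3 cut(6, 3): punch at orig (30,3); cuts so far [(30, 3)]; region rows[24,32) x cols[0,32) = 8x32
Unfold 1 (reflect across h@24): 2 holes -> [(17, 3), (30, 3)]
Unfold 2 (reflect across h@16): 4 holes -> [(1, 3), (14, 3), (17, 3), (30, 3)]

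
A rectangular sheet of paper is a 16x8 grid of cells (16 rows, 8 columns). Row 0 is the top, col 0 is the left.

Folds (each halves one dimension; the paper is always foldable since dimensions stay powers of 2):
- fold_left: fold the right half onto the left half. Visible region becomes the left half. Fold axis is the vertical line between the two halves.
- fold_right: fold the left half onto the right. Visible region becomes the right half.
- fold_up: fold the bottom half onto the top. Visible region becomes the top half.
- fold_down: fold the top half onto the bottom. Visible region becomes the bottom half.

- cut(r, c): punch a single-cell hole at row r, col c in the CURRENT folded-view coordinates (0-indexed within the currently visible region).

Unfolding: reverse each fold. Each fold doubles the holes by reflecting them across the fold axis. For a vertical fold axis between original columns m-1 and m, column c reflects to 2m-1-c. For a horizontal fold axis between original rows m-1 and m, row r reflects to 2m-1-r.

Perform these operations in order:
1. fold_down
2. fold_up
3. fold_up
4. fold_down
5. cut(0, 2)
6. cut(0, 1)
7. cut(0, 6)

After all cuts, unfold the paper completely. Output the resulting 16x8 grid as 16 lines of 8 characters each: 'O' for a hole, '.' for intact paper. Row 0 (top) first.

Answer: .OO...O.
.OO...O.
.OO...O.
.OO...O.
.OO...O.
.OO...O.
.OO...O.
.OO...O.
.OO...O.
.OO...O.
.OO...O.
.OO...O.
.OO...O.
.OO...O.
.OO...O.
.OO...O.

Derivation:
Op 1 fold_down: fold axis h@8; visible region now rows[8,16) x cols[0,8) = 8x8
Op 2 fold_up: fold axis h@12; visible region now rows[8,12) x cols[0,8) = 4x8
Op 3 fold_up: fold axis h@10; visible region now rows[8,10) x cols[0,8) = 2x8
Op 4 fold_down: fold axis h@9; visible region now rows[9,10) x cols[0,8) = 1x8
Op 5 cut(0, 2): punch at orig (9,2); cuts so far [(9, 2)]; region rows[9,10) x cols[0,8) = 1x8
Op 6 cut(0, 1): punch at orig (9,1); cuts so far [(9, 1), (9, 2)]; region rows[9,10) x cols[0,8) = 1x8
Op 7 cut(0, 6): punch at orig (9,6); cuts so far [(9, 1), (9, 2), (9, 6)]; region rows[9,10) x cols[0,8) = 1x8
Unfold 1 (reflect across h@9): 6 holes -> [(8, 1), (8, 2), (8, 6), (9, 1), (9, 2), (9, 6)]
Unfold 2 (reflect across h@10): 12 holes -> [(8, 1), (8, 2), (8, 6), (9, 1), (9, 2), (9, 6), (10, 1), (10, 2), (10, 6), (11, 1), (11, 2), (11, 6)]
Unfold 3 (reflect across h@12): 24 holes -> [(8, 1), (8, 2), (8, 6), (9, 1), (9, 2), (9, 6), (10, 1), (10, 2), (10, 6), (11, 1), (11, 2), (11, 6), (12, 1), (12, 2), (12, 6), (13, 1), (13, 2), (13, 6), (14, 1), (14, 2), (14, 6), (15, 1), (15, 2), (15, 6)]
Unfold 4 (reflect across h@8): 48 holes -> [(0, 1), (0, 2), (0, 6), (1, 1), (1, 2), (1, 6), (2, 1), (2, 2), (2, 6), (3, 1), (3, 2), (3, 6), (4, 1), (4, 2), (4, 6), (5, 1), (5, 2), (5, 6), (6, 1), (6, 2), (6, 6), (7, 1), (7, 2), (7, 6), (8, 1), (8, 2), (8, 6), (9, 1), (9, 2), (9, 6), (10, 1), (10, 2), (10, 6), (11, 1), (11, 2), (11, 6), (12, 1), (12, 2), (12, 6), (13, 1), (13, 2), (13, 6), (14, 1), (14, 2), (14, 6), (15, 1), (15, 2), (15, 6)]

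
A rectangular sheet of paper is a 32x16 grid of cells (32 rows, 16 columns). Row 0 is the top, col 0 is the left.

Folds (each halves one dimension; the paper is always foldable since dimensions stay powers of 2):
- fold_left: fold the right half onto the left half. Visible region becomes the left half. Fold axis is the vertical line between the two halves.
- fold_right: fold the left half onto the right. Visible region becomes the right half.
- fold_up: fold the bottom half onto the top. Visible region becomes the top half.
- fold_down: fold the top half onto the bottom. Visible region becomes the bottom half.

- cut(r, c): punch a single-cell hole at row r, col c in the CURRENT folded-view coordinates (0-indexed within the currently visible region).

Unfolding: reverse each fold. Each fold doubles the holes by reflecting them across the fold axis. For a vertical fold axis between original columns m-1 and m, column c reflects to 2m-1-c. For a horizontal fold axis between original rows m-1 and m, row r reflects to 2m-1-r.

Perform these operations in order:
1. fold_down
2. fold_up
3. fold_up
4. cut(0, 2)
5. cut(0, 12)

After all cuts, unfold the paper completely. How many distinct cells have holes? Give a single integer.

Op 1 fold_down: fold axis h@16; visible region now rows[16,32) x cols[0,16) = 16x16
Op 2 fold_up: fold axis h@24; visible region now rows[16,24) x cols[0,16) = 8x16
Op 3 fold_up: fold axis h@20; visible region now rows[16,20) x cols[0,16) = 4x16
Op 4 cut(0, 2): punch at orig (16,2); cuts so far [(16, 2)]; region rows[16,20) x cols[0,16) = 4x16
Op 5 cut(0, 12): punch at orig (16,12); cuts so far [(16, 2), (16, 12)]; region rows[16,20) x cols[0,16) = 4x16
Unfold 1 (reflect across h@20): 4 holes -> [(16, 2), (16, 12), (23, 2), (23, 12)]
Unfold 2 (reflect across h@24): 8 holes -> [(16, 2), (16, 12), (23, 2), (23, 12), (24, 2), (24, 12), (31, 2), (31, 12)]
Unfold 3 (reflect across h@16): 16 holes -> [(0, 2), (0, 12), (7, 2), (7, 12), (8, 2), (8, 12), (15, 2), (15, 12), (16, 2), (16, 12), (23, 2), (23, 12), (24, 2), (24, 12), (31, 2), (31, 12)]

Answer: 16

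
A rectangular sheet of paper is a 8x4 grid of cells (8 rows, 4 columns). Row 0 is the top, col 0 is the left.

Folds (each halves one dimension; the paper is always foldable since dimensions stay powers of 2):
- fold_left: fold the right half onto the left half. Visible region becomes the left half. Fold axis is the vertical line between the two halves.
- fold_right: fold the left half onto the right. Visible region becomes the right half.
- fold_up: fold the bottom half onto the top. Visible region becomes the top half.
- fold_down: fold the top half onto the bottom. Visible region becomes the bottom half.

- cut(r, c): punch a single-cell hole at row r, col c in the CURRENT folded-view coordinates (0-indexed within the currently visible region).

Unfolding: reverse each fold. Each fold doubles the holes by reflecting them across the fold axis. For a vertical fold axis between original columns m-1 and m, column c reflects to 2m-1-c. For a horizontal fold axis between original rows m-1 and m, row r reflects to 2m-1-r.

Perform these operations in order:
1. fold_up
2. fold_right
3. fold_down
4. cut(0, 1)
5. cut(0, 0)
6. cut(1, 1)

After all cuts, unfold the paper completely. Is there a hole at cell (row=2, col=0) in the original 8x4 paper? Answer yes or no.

Op 1 fold_up: fold axis h@4; visible region now rows[0,4) x cols[0,4) = 4x4
Op 2 fold_right: fold axis v@2; visible region now rows[0,4) x cols[2,4) = 4x2
Op 3 fold_down: fold axis h@2; visible region now rows[2,4) x cols[2,4) = 2x2
Op 4 cut(0, 1): punch at orig (2,3); cuts so far [(2, 3)]; region rows[2,4) x cols[2,4) = 2x2
Op 5 cut(0, 0): punch at orig (2,2); cuts so far [(2, 2), (2, 3)]; region rows[2,4) x cols[2,4) = 2x2
Op 6 cut(1, 1): punch at orig (3,3); cuts so far [(2, 2), (2, 3), (3, 3)]; region rows[2,4) x cols[2,4) = 2x2
Unfold 1 (reflect across h@2): 6 holes -> [(0, 3), (1, 2), (1, 3), (2, 2), (2, 3), (3, 3)]
Unfold 2 (reflect across v@2): 12 holes -> [(0, 0), (0, 3), (1, 0), (1, 1), (1, 2), (1, 3), (2, 0), (2, 1), (2, 2), (2, 3), (3, 0), (3, 3)]
Unfold 3 (reflect across h@4): 24 holes -> [(0, 0), (0, 3), (1, 0), (1, 1), (1, 2), (1, 3), (2, 0), (2, 1), (2, 2), (2, 3), (3, 0), (3, 3), (4, 0), (4, 3), (5, 0), (5, 1), (5, 2), (5, 3), (6, 0), (6, 1), (6, 2), (6, 3), (7, 0), (7, 3)]
Holes: [(0, 0), (0, 3), (1, 0), (1, 1), (1, 2), (1, 3), (2, 0), (2, 1), (2, 2), (2, 3), (3, 0), (3, 3), (4, 0), (4, 3), (5, 0), (5, 1), (5, 2), (5, 3), (6, 0), (6, 1), (6, 2), (6, 3), (7, 0), (7, 3)]

Answer: yes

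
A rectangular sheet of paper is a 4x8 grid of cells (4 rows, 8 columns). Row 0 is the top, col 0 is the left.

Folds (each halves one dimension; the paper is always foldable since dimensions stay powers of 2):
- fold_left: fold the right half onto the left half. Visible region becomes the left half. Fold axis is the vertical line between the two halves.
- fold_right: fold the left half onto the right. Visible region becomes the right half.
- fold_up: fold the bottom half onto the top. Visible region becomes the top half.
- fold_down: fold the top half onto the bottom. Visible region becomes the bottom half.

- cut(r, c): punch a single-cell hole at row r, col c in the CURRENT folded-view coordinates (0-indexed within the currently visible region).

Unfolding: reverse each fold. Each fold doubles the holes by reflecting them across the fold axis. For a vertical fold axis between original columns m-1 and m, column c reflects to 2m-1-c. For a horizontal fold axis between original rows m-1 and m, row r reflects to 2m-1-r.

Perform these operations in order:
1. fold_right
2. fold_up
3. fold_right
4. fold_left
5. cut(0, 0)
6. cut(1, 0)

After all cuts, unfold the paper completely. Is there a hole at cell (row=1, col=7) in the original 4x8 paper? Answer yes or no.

Answer: yes

Derivation:
Op 1 fold_right: fold axis v@4; visible region now rows[0,4) x cols[4,8) = 4x4
Op 2 fold_up: fold axis h@2; visible region now rows[0,2) x cols[4,8) = 2x4
Op 3 fold_right: fold axis v@6; visible region now rows[0,2) x cols[6,8) = 2x2
Op 4 fold_left: fold axis v@7; visible region now rows[0,2) x cols[6,7) = 2x1
Op 5 cut(0, 0): punch at orig (0,6); cuts so far [(0, 6)]; region rows[0,2) x cols[6,7) = 2x1
Op 6 cut(1, 0): punch at orig (1,6); cuts so far [(0, 6), (1, 6)]; region rows[0,2) x cols[6,7) = 2x1
Unfold 1 (reflect across v@7): 4 holes -> [(0, 6), (0, 7), (1, 6), (1, 7)]
Unfold 2 (reflect across v@6): 8 holes -> [(0, 4), (0, 5), (0, 6), (0, 7), (1, 4), (1, 5), (1, 6), (1, 7)]
Unfold 3 (reflect across h@2): 16 holes -> [(0, 4), (0, 5), (0, 6), (0, 7), (1, 4), (1, 5), (1, 6), (1, 7), (2, 4), (2, 5), (2, 6), (2, 7), (3, 4), (3, 5), (3, 6), (3, 7)]
Unfold 4 (reflect across v@4): 32 holes -> [(0, 0), (0, 1), (0, 2), (0, 3), (0, 4), (0, 5), (0, 6), (0, 7), (1, 0), (1, 1), (1, 2), (1, 3), (1, 4), (1, 5), (1, 6), (1, 7), (2, 0), (2, 1), (2, 2), (2, 3), (2, 4), (2, 5), (2, 6), (2, 7), (3, 0), (3, 1), (3, 2), (3, 3), (3, 4), (3, 5), (3, 6), (3, 7)]
Holes: [(0, 0), (0, 1), (0, 2), (0, 3), (0, 4), (0, 5), (0, 6), (0, 7), (1, 0), (1, 1), (1, 2), (1, 3), (1, 4), (1, 5), (1, 6), (1, 7), (2, 0), (2, 1), (2, 2), (2, 3), (2, 4), (2, 5), (2, 6), (2, 7), (3, 0), (3, 1), (3, 2), (3, 3), (3, 4), (3, 5), (3, 6), (3, 7)]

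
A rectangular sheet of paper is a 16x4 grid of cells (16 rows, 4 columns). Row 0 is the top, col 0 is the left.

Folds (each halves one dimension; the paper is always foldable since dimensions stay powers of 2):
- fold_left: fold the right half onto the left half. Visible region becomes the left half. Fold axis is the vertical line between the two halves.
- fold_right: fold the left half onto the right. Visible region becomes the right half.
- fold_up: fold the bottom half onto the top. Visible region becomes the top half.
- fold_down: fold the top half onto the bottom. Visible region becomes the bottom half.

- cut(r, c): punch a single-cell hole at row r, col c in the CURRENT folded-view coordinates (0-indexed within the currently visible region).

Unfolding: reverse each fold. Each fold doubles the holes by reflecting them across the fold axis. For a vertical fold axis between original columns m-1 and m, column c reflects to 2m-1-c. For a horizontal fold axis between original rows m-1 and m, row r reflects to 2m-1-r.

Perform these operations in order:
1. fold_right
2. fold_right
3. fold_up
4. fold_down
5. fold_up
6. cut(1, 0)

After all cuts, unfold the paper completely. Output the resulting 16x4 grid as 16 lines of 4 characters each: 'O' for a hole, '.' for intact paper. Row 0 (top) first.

Op 1 fold_right: fold axis v@2; visible region now rows[0,16) x cols[2,4) = 16x2
Op 2 fold_right: fold axis v@3; visible region now rows[0,16) x cols[3,4) = 16x1
Op 3 fold_up: fold axis h@8; visible region now rows[0,8) x cols[3,4) = 8x1
Op 4 fold_down: fold axis h@4; visible region now rows[4,8) x cols[3,4) = 4x1
Op 5 fold_up: fold axis h@6; visible region now rows[4,6) x cols[3,4) = 2x1
Op 6 cut(1, 0): punch at orig (5,3); cuts so far [(5, 3)]; region rows[4,6) x cols[3,4) = 2x1
Unfold 1 (reflect across h@6): 2 holes -> [(5, 3), (6, 3)]
Unfold 2 (reflect across h@4): 4 holes -> [(1, 3), (2, 3), (5, 3), (6, 3)]
Unfold 3 (reflect across h@8): 8 holes -> [(1, 3), (2, 3), (5, 3), (6, 3), (9, 3), (10, 3), (13, 3), (14, 3)]
Unfold 4 (reflect across v@3): 16 holes -> [(1, 2), (1, 3), (2, 2), (2, 3), (5, 2), (5, 3), (6, 2), (6, 3), (9, 2), (9, 3), (10, 2), (10, 3), (13, 2), (13, 3), (14, 2), (14, 3)]
Unfold 5 (reflect across v@2): 32 holes -> [(1, 0), (1, 1), (1, 2), (1, 3), (2, 0), (2, 1), (2, 2), (2, 3), (5, 0), (5, 1), (5, 2), (5, 3), (6, 0), (6, 1), (6, 2), (6, 3), (9, 0), (9, 1), (9, 2), (9, 3), (10, 0), (10, 1), (10, 2), (10, 3), (13, 0), (13, 1), (13, 2), (13, 3), (14, 0), (14, 1), (14, 2), (14, 3)]

Answer: ....
OOOO
OOOO
....
....
OOOO
OOOO
....
....
OOOO
OOOO
....
....
OOOO
OOOO
....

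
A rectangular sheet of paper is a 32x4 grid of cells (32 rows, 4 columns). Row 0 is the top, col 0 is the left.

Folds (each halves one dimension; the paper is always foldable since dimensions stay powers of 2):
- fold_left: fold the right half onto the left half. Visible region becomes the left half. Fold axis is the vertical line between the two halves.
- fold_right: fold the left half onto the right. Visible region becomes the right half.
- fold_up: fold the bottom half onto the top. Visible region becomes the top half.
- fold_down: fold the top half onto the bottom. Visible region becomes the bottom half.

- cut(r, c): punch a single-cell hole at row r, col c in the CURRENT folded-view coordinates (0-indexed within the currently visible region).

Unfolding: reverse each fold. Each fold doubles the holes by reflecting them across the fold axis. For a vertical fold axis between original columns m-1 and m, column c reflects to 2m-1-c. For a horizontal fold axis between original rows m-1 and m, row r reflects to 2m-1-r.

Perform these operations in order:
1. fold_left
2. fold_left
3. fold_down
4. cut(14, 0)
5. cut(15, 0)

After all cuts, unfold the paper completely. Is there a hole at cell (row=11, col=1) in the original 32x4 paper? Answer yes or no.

Op 1 fold_left: fold axis v@2; visible region now rows[0,32) x cols[0,2) = 32x2
Op 2 fold_left: fold axis v@1; visible region now rows[0,32) x cols[0,1) = 32x1
Op 3 fold_down: fold axis h@16; visible region now rows[16,32) x cols[0,1) = 16x1
Op 4 cut(14, 0): punch at orig (30,0); cuts so far [(30, 0)]; region rows[16,32) x cols[0,1) = 16x1
Op 5 cut(15, 0): punch at orig (31,0); cuts so far [(30, 0), (31, 0)]; region rows[16,32) x cols[0,1) = 16x1
Unfold 1 (reflect across h@16): 4 holes -> [(0, 0), (1, 0), (30, 0), (31, 0)]
Unfold 2 (reflect across v@1): 8 holes -> [(0, 0), (0, 1), (1, 0), (1, 1), (30, 0), (30, 1), (31, 0), (31, 1)]
Unfold 3 (reflect across v@2): 16 holes -> [(0, 0), (0, 1), (0, 2), (0, 3), (1, 0), (1, 1), (1, 2), (1, 3), (30, 0), (30, 1), (30, 2), (30, 3), (31, 0), (31, 1), (31, 2), (31, 3)]
Holes: [(0, 0), (0, 1), (0, 2), (0, 3), (1, 0), (1, 1), (1, 2), (1, 3), (30, 0), (30, 1), (30, 2), (30, 3), (31, 0), (31, 1), (31, 2), (31, 3)]

Answer: no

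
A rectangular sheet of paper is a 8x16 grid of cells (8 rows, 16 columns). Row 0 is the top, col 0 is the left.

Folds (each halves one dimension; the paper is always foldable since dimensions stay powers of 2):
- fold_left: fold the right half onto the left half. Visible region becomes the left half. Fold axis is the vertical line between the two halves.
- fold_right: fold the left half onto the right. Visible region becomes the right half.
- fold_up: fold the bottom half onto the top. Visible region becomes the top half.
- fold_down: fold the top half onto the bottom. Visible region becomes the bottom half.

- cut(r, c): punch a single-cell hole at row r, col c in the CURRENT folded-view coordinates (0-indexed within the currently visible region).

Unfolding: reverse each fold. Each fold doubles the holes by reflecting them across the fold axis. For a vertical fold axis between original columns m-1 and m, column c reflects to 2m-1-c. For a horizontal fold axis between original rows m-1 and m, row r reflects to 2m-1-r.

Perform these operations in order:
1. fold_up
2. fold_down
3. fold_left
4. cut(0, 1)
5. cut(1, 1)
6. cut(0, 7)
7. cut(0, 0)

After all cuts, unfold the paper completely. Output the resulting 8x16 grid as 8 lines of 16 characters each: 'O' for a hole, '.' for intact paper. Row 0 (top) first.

Op 1 fold_up: fold axis h@4; visible region now rows[0,4) x cols[0,16) = 4x16
Op 2 fold_down: fold axis h@2; visible region now rows[2,4) x cols[0,16) = 2x16
Op 3 fold_left: fold axis v@8; visible region now rows[2,4) x cols[0,8) = 2x8
Op 4 cut(0, 1): punch at orig (2,1); cuts so far [(2, 1)]; region rows[2,4) x cols[0,8) = 2x8
Op 5 cut(1, 1): punch at orig (3,1); cuts so far [(2, 1), (3, 1)]; region rows[2,4) x cols[0,8) = 2x8
Op 6 cut(0, 7): punch at orig (2,7); cuts so far [(2, 1), (2, 7), (3, 1)]; region rows[2,4) x cols[0,8) = 2x8
Op 7 cut(0, 0): punch at orig (2,0); cuts so far [(2, 0), (2, 1), (2, 7), (3, 1)]; region rows[2,4) x cols[0,8) = 2x8
Unfold 1 (reflect across v@8): 8 holes -> [(2, 0), (2, 1), (2, 7), (2, 8), (2, 14), (2, 15), (3, 1), (3, 14)]
Unfold 2 (reflect across h@2): 16 holes -> [(0, 1), (0, 14), (1, 0), (1, 1), (1, 7), (1, 8), (1, 14), (1, 15), (2, 0), (2, 1), (2, 7), (2, 8), (2, 14), (2, 15), (3, 1), (3, 14)]
Unfold 3 (reflect across h@4): 32 holes -> [(0, 1), (0, 14), (1, 0), (1, 1), (1, 7), (1, 8), (1, 14), (1, 15), (2, 0), (2, 1), (2, 7), (2, 8), (2, 14), (2, 15), (3, 1), (3, 14), (4, 1), (4, 14), (5, 0), (5, 1), (5, 7), (5, 8), (5, 14), (5, 15), (6, 0), (6, 1), (6, 7), (6, 8), (6, 14), (6, 15), (7, 1), (7, 14)]

Answer: .O............O.
OO.....OO.....OO
OO.....OO.....OO
.O............O.
.O............O.
OO.....OO.....OO
OO.....OO.....OO
.O............O.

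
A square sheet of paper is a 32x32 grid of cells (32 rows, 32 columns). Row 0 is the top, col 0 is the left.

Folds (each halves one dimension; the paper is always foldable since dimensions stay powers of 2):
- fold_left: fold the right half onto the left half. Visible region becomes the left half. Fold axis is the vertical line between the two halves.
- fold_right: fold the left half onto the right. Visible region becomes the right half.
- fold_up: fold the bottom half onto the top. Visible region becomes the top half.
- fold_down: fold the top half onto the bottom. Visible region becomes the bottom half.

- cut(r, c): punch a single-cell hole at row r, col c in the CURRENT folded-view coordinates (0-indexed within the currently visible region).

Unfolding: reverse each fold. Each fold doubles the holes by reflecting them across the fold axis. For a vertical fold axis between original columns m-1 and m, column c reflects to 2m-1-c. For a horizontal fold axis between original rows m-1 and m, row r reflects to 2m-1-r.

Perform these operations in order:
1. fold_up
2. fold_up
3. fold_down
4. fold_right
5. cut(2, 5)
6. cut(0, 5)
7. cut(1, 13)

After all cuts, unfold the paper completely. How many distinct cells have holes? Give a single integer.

Op 1 fold_up: fold axis h@16; visible region now rows[0,16) x cols[0,32) = 16x32
Op 2 fold_up: fold axis h@8; visible region now rows[0,8) x cols[0,32) = 8x32
Op 3 fold_down: fold axis h@4; visible region now rows[4,8) x cols[0,32) = 4x32
Op 4 fold_right: fold axis v@16; visible region now rows[4,8) x cols[16,32) = 4x16
Op 5 cut(2, 5): punch at orig (6,21); cuts so far [(6, 21)]; region rows[4,8) x cols[16,32) = 4x16
Op 6 cut(0, 5): punch at orig (4,21); cuts so far [(4, 21), (6, 21)]; region rows[4,8) x cols[16,32) = 4x16
Op 7 cut(1, 13): punch at orig (5,29); cuts so far [(4, 21), (5, 29), (6, 21)]; region rows[4,8) x cols[16,32) = 4x16
Unfold 1 (reflect across v@16): 6 holes -> [(4, 10), (4, 21), (5, 2), (5, 29), (6, 10), (6, 21)]
Unfold 2 (reflect across h@4): 12 holes -> [(1, 10), (1, 21), (2, 2), (2, 29), (3, 10), (3, 21), (4, 10), (4, 21), (5, 2), (5, 29), (6, 10), (6, 21)]
Unfold 3 (reflect across h@8): 24 holes -> [(1, 10), (1, 21), (2, 2), (2, 29), (3, 10), (3, 21), (4, 10), (4, 21), (5, 2), (5, 29), (6, 10), (6, 21), (9, 10), (9, 21), (10, 2), (10, 29), (11, 10), (11, 21), (12, 10), (12, 21), (13, 2), (13, 29), (14, 10), (14, 21)]
Unfold 4 (reflect across h@16): 48 holes -> [(1, 10), (1, 21), (2, 2), (2, 29), (3, 10), (3, 21), (4, 10), (4, 21), (5, 2), (5, 29), (6, 10), (6, 21), (9, 10), (9, 21), (10, 2), (10, 29), (11, 10), (11, 21), (12, 10), (12, 21), (13, 2), (13, 29), (14, 10), (14, 21), (17, 10), (17, 21), (18, 2), (18, 29), (19, 10), (19, 21), (20, 10), (20, 21), (21, 2), (21, 29), (22, 10), (22, 21), (25, 10), (25, 21), (26, 2), (26, 29), (27, 10), (27, 21), (28, 10), (28, 21), (29, 2), (29, 29), (30, 10), (30, 21)]

Answer: 48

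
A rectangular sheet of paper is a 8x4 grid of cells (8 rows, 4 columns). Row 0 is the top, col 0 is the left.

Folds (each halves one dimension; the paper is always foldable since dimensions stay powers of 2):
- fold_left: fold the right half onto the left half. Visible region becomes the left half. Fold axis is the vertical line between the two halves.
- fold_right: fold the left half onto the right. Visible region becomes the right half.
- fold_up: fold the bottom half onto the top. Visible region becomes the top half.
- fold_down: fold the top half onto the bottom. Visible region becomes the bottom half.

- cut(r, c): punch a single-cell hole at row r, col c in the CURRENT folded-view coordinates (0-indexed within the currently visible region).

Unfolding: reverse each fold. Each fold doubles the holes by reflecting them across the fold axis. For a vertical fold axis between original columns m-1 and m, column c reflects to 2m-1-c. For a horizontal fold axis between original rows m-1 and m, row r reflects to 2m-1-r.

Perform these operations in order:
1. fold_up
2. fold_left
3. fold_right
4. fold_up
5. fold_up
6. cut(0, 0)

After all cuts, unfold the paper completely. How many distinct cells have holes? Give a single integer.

Answer: 32

Derivation:
Op 1 fold_up: fold axis h@4; visible region now rows[0,4) x cols[0,4) = 4x4
Op 2 fold_left: fold axis v@2; visible region now rows[0,4) x cols[0,2) = 4x2
Op 3 fold_right: fold axis v@1; visible region now rows[0,4) x cols[1,2) = 4x1
Op 4 fold_up: fold axis h@2; visible region now rows[0,2) x cols[1,2) = 2x1
Op 5 fold_up: fold axis h@1; visible region now rows[0,1) x cols[1,2) = 1x1
Op 6 cut(0, 0): punch at orig (0,1); cuts so far [(0, 1)]; region rows[0,1) x cols[1,2) = 1x1
Unfold 1 (reflect across h@1): 2 holes -> [(0, 1), (1, 1)]
Unfold 2 (reflect across h@2): 4 holes -> [(0, 1), (1, 1), (2, 1), (3, 1)]
Unfold 3 (reflect across v@1): 8 holes -> [(0, 0), (0, 1), (1, 0), (1, 1), (2, 0), (2, 1), (3, 0), (3, 1)]
Unfold 4 (reflect across v@2): 16 holes -> [(0, 0), (0, 1), (0, 2), (0, 3), (1, 0), (1, 1), (1, 2), (1, 3), (2, 0), (2, 1), (2, 2), (2, 3), (3, 0), (3, 1), (3, 2), (3, 3)]
Unfold 5 (reflect across h@4): 32 holes -> [(0, 0), (0, 1), (0, 2), (0, 3), (1, 0), (1, 1), (1, 2), (1, 3), (2, 0), (2, 1), (2, 2), (2, 3), (3, 0), (3, 1), (3, 2), (3, 3), (4, 0), (4, 1), (4, 2), (4, 3), (5, 0), (5, 1), (5, 2), (5, 3), (6, 0), (6, 1), (6, 2), (6, 3), (7, 0), (7, 1), (7, 2), (7, 3)]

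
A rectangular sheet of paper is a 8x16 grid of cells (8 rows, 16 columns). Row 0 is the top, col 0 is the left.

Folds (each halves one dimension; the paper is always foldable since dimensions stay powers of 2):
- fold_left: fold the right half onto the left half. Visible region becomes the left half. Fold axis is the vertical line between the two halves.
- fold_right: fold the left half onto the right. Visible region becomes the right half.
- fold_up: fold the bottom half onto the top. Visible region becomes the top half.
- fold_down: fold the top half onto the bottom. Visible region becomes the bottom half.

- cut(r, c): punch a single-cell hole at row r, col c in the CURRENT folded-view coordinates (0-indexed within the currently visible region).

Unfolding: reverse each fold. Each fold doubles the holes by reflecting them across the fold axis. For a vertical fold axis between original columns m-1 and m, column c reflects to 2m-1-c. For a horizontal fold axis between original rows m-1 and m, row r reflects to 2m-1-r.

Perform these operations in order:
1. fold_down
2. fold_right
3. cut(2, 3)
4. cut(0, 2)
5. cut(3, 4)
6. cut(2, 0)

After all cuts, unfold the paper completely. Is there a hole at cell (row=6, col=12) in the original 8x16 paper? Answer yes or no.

Op 1 fold_down: fold axis h@4; visible region now rows[4,8) x cols[0,16) = 4x16
Op 2 fold_right: fold axis v@8; visible region now rows[4,8) x cols[8,16) = 4x8
Op 3 cut(2, 3): punch at orig (6,11); cuts so far [(6, 11)]; region rows[4,8) x cols[8,16) = 4x8
Op 4 cut(0, 2): punch at orig (4,10); cuts so far [(4, 10), (6, 11)]; region rows[4,8) x cols[8,16) = 4x8
Op 5 cut(3, 4): punch at orig (7,12); cuts so far [(4, 10), (6, 11), (7, 12)]; region rows[4,8) x cols[8,16) = 4x8
Op 6 cut(2, 0): punch at orig (6,8); cuts so far [(4, 10), (6, 8), (6, 11), (7, 12)]; region rows[4,8) x cols[8,16) = 4x8
Unfold 1 (reflect across v@8): 8 holes -> [(4, 5), (4, 10), (6, 4), (6, 7), (6, 8), (6, 11), (7, 3), (7, 12)]
Unfold 2 (reflect across h@4): 16 holes -> [(0, 3), (0, 12), (1, 4), (1, 7), (1, 8), (1, 11), (3, 5), (3, 10), (4, 5), (4, 10), (6, 4), (6, 7), (6, 8), (6, 11), (7, 3), (7, 12)]
Holes: [(0, 3), (0, 12), (1, 4), (1, 7), (1, 8), (1, 11), (3, 5), (3, 10), (4, 5), (4, 10), (6, 4), (6, 7), (6, 8), (6, 11), (7, 3), (7, 12)]

Answer: no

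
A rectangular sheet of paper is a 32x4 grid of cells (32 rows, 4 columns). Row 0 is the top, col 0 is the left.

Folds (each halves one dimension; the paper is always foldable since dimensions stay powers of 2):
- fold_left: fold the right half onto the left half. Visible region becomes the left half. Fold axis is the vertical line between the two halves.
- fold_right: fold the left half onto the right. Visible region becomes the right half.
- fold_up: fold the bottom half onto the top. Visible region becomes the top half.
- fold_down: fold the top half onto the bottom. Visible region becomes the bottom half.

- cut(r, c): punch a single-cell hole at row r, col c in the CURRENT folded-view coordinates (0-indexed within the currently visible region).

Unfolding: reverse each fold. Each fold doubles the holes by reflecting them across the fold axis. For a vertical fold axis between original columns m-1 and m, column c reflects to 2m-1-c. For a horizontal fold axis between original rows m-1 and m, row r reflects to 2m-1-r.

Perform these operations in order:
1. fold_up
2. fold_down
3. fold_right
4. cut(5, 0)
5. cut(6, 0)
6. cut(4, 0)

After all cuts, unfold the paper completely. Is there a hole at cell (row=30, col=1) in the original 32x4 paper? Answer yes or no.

Op 1 fold_up: fold axis h@16; visible region now rows[0,16) x cols[0,4) = 16x4
Op 2 fold_down: fold axis h@8; visible region now rows[8,16) x cols[0,4) = 8x4
Op 3 fold_right: fold axis v@2; visible region now rows[8,16) x cols[2,4) = 8x2
Op 4 cut(5, 0): punch at orig (13,2); cuts so far [(13, 2)]; region rows[8,16) x cols[2,4) = 8x2
Op 5 cut(6, 0): punch at orig (14,2); cuts so far [(13, 2), (14, 2)]; region rows[8,16) x cols[2,4) = 8x2
Op 6 cut(4, 0): punch at orig (12,2); cuts so far [(12, 2), (13, 2), (14, 2)]; region rows[8,16) x cols[2,4) = 8x2
Unfold 1 (reflect across v@2): 6 holes -> [(12, 1), (12, 2), (13, 1), (13, 2), (14, 1), (14, 2)]
Unfold 2 (reflect across h@8): 12 holes -> [(1, 1), (1, 2), (2, 1), (2, 2), (3, 1), (3, 2), (12, 1), (12, 2), (13, 1), (13, 2), (14, 1), (14, 2)]
Unfold 3 (reflect across h@16): 24 holes -> [(1, 1), (1, 2), (2, 1), (2, 2), (3, 1), (3, 2), (12, 1), (12, 2), (13, 1), (13, 2), (14, 1), (14, 2), (17, 1), (17, 2), (18, 1), (18, 2), (19, 1), (19, 2), (28, 1), (28, 2), (29, 1), (29, 2), (30, 1), (30, 2)]
Holes: [(1, 1), (1, 2), (2, 1), (2, 2), (3, 1), (3, 2), (12, 1), (12, 2), (13, 1), (13, 2), (14, 1), (14, 2), (17, 1), (17, 2), (18, 1), (18, 2), (19, 1), (19, 2), (28, 1), (28, 2), (29, 1), (29, 2), (30, 1), (30, 2)]

Answer: yes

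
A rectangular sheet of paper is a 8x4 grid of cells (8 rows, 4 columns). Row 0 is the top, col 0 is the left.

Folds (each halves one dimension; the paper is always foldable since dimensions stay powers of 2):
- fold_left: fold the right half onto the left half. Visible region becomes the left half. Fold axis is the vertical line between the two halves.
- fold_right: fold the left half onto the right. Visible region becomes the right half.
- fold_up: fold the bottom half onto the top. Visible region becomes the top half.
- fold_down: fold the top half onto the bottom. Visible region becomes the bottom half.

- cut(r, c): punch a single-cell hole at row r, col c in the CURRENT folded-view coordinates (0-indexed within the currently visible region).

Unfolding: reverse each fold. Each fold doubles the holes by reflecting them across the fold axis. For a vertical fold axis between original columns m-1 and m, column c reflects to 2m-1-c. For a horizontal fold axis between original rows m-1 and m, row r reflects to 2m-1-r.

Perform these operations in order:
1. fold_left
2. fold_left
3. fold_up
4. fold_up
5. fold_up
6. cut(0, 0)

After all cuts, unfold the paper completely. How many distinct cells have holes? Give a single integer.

Answer: 32

Derivation:
Op 1 fold_left: fold axis v@2; visible region now rows[0,8) x cols[0,2) = 8x2
Op 2 fold_left: fold axis v@1; visible region now rows[0,8) x cols[0,1) = 8x1
Op 3 fold_up: fold axis h@4; visible region now rows[0,4) x cols[0,1) = 4x1
Op 4 fold_up: fold axis h@2; visible region now rows[0,2) x cols[0,1) = 2x1
Op 5 fold_up: fold axis h@1; visible region now rows[0,1) x cols[0,1) = 1x1
Op 6 cut(0, 0): punch at orig (0,0); cuts so far [(0, 0)]; region rows[0,1) x cols[0,1) = 1x1
Unfold 1 (reflect across h@1): 2 holes -> [(0, 0), (1, 0)]
Unfold 2 (reflect across h@2): 4 holes -> [(0, 0), (1, 0), (2, 0), (3, 0)]
Unfold 3 (reflect across h@4): 8 holes -> [(0, 0), (1, 0), (2, 0), (3, 0), (4, 0), (5, 0), (6, 0), (7, 0)]
Unfold 4 (reflect across v@1): 16 holes -> [(0, 0), (0, 1), (1, 0), (1, 1), (2, 0), (2, 1), (3, 0), (3, 1), (4, 0), (4, 1), (5, 0), (5, 1), (6, 0), (6, 1), (7, 0), (7, 1)]
Unfold 5 (reflect across v@2): 32 holes -> [(0, 0), (0, 1), (0, 2), (0, 3), (1, 0), (1, 1), (1, 2), (1, 3), (2, 0), (2, 1), (2, 2), (2, 3), (3, 0), (3, 1), (3, 2), (3, 3), (4, 0), (4, 1), (4, 2), (4, 3), (5, 0), (5, 1), (5, 2), (5, 3), (6, 0), (6, 1), (6, 2), (6, 3), (7, 0), (7, 1), (7, 2), (7, 3)]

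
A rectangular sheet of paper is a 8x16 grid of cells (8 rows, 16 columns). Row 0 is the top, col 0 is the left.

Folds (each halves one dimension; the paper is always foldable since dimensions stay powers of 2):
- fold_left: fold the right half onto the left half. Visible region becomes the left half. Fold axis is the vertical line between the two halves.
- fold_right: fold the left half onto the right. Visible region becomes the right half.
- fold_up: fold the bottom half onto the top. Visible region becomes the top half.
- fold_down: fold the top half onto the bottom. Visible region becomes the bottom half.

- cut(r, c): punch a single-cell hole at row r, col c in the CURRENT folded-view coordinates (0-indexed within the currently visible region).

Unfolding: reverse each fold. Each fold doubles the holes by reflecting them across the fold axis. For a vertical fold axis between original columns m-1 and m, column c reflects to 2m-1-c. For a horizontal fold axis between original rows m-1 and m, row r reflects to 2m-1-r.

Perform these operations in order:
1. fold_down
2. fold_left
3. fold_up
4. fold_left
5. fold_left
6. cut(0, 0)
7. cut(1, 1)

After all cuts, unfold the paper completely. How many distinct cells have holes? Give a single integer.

Op 1 fold_down: fold axis h@4; visible region now rows[4,8) x cols[0,16) = 4x16
Op 2 fold_left: fold axis v@8; visible region now rows[4,8) x cols[0,8) = 4x8
Op 3 fold_up: fold axis h@6; visible region now rows[4,6) x cols[0,8) = 2x8
Op 4 fold_left: fold axis v@4; visible region now rows[4,6) x cols[0,4) = 2x4
Op 5 fold_left: fold axis v@2; visible region now rows[4,6) x cols[0,2) = 2x2
Op 6 cut(0, 0): punch at orig (4,0); cuts so far [(4, 0)]; region rows[4,6) x cols[0,2) = 2x2
Op 7 cut(1, 1): punch at orig (5,1); cuts so far [(4, 0), (5, 1)]; region rows[4,6) x cols[0,2) = 2x2
Unfold 1 (reflect across v@2): 4 holes -> [(4, 0), (4, 3), (5, 1), (5, 2)]
Unfold 2 (reflect across v@4): 8 holes -> [(4, 0), (4, 3), (4, 4), (4, 7), (5, 1), (5, 2), (5, 5), (5, 6)]
Unfold 3 (reflect across h@6): 16 holes -> [(4, 0), (4, 3), (4, 4), (4, 7), (5, 1), (5, 2), (5, 5), (5, 6), (6, 1), (6, 2), (6, 5), (6, 6), (7, 0), (7, 3), (7, 4), (7, 7)]
Unfold 4 (reflect across v@8): 32 holes -> [(4, 0), (4, 3), (4, 4), (4, 7), (4, 8), (4, 11), (4, 12), (4, 15), (5, 1), (5, 2), (5, 5), (5, 6), (5, 9), (5, 10), (5, 13), (5, 14), (6, 1), (6, 2), (6, 5), (6, 6), (6, 9), (6, 10), (6, 13), (6, 14), (7, 0), (7, 3), (7, 4), (7, 7), (7, 8), (7, 11), (7, 12), (7, 15)]
Unfold 5 (reflect across h@4): 64 holes -> [(0, 0), (0, 3), (0, 4), (0, 7), (0, 8), (0, 11), (0, 12), (0, 15), (1, 1), (1, 2), (1, 5), (1, 6), (1, 9), (1, 10), (1, 13), (1, 14), (2, 1), (2, 2), (2, 5), (2, 6), (2, 9), (2, 10), (2, 13), (2, 14), (3, 0), (3, 3), (3, 4), (3, 7), (3, 8), (3, 11), (3, 12), (3, 15), (4, 0), (4, 3), (4, 4), (4, 7), (4, 8), (4, 11), (4, 12), (4, 15), (5, 1), (5, 2), (5, 5), (5, 6), (5, 9), (5, 10), (5, 13), (5, 14), (6, 1), (6, 2), (6, 5), (6, 6), (6, 9), (6, 10), (6, 13), (6, 14), (7, 0), (7, 3), (7, 4), (7, 7), (7, 8), (7, 11), (7, 12), (7, 15)]

Answer: 64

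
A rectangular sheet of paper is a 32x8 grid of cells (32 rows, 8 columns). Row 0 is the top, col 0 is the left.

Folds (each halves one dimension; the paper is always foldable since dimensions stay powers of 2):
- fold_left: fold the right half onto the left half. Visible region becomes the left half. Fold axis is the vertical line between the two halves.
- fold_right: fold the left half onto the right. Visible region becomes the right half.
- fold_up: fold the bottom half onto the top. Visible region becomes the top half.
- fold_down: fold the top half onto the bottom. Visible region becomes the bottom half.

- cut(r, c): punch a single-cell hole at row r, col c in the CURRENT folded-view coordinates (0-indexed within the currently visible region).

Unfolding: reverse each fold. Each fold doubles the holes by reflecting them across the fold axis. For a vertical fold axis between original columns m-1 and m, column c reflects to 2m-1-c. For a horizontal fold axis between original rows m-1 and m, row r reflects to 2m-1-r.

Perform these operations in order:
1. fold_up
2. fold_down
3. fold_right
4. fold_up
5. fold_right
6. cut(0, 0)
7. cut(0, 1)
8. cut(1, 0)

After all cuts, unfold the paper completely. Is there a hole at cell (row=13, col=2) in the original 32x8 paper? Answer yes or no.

Op 1 fold_up: fold axis h@16; visible region now rows[0,16) x cols[0,8) = 16x8
Op 2 fold_down: fold axis h@8; visible region now rows[8,16) x cols[0,8) = 8x8
Op 3 fold_right: fold axis v@4; visible region now rows[8,16) x cols[4,8) = 8x4
Op 4 fold_up: fold axis h@12; visible region now rows[8,12) x cols[4,8) = 4x4
Op 5 fold_right: fold axis v@6; visible region now rows[8,12) x cols[6,8) = 4x2
Op 6 cut(0, 0): punch at orig (8,6); cuts so far [(8, 6)]; region rows[8,12) x cols[6,8) = 4x2
Op 7 cut(0, 1): punch at orig (8,7); cuts so far [(8, 6), (8, 7)]; region rows[8,12) x cols[6,8) = 4x2
Op 8 cut(1, 0): punch at orig (9,6); cuts so far [(8, 6), (8, 7), (9, 6)]; region rows[8,12) x cols[6,8) = 4x2
Unfold 1 (reflect across v@6): 6 holes -> [(8, 4), (8, 5), (8, 6), (8, 7), (9, 5), (9, 6)]
Unfold 2 (reflect across h@12): 12 holes -> [(8, 4), (8, 5), (8, 6), (8, 7), (9, 5), (9, 6), (14, 5), (14, 6), (15, 4), (15, 5), (15, 6), (15, 7)]
Unfold 3 (reflect across v@4): 24 holes -> [(8, 0), (8, 1), (8, 2), (8, 3), (8, 4), (8, 5), (8, 6), (8, 7), (9, 1), (9, 2), (9, 5), (9, 6), (14, 1), (14, 2), (14, 5), (14, 6), (15, 0), (15, 1), (15, 2), (15, 3), (15, 4), (15, 5), (15, 6), (15, 7)]
Unfold 4 (reflect across h@8): 48 holes -> [(0, 0), (0, 1), (0, 2), (0, 3), (0, 4), (0, 5), (0, 6), (0, 7), (1, 1), (1, 2), (1, 5), (1, 6), (6, 1), (6, 2), (6, 5), (6, 6), (7, 0), (7, 1), (7, 2), (7, 3), (7, 4), (7, 5), (7, 6), (7, 7), (8, 0), (8, 1), (8, 2), (8, 3), (8, 4), (8, 5), (8, 6), (8, 7), (9, 1), (9, 2), (9, 5), (9, 6), (14, 1), (14, 2), (14, 5), (14, 6), (15, 0), (15, 1), (15, 2), (15, 3), (15, 4), (15, 5), (15, 6), (15, 7)]
Unfold 5 (reflect across h@16): 96 holes -> [(0, 0), (0, 1), (0, 2), (0, 3), (0, 4), (0, 5), (0, 6), (0, 7), (1, 1), (1, 2), (1, 5), (1, 6), (6, 1), (6, 2), (6, 5), (6, 6), (7, 0), (7, 1), (7, 2), (7, 3), (7, 4), (7, 5), (7, 6), (7, 7), (8, 0), (8, 1), (8, 2), (8, 3), (8, 4), (8, 5), (8, 6), (8, 7), (9, 1), (9, 2), (9, 5), (9, 6), (14, 1), (14, 2), (14, 5), (14, 6), (15, 0), (15, 1), (15, 2), (15, 3), (15, 4), (15, 5), (15, 6), (15, 7), (16, 0), (16, 1), (16, 2), (16, 3), (16, 4), (16, 5), (16, 6), (16, 7), (17, 1), (17, 2), (17, 5), (17, 6), (22, 1), (22, 2), (22, 5), (22, 6), (23, 0), (23, 1), (23, 2), (23, 3), (23, 4), (23, 5), (23, 6), (23, 7), (24, 0), (24, 1), (24, 2), (24, 3), (24, 4), (24, 5), (24, 6), (24, 7), (25, 1), (25, 2), (25, 5), (25, 6), (30, 1), (30, 2), (30, 5), (30, 6), (31, 0), (31, 1), (31, 2), (31, 3), (31, 4), (31, 5), (31, 6), (31, 7)]
Holes: [(0, 0), (0, 1), (0, 2), (0, 3), (0, 4), (0, 5), (0, 6), (0, 7), (1, 1), (1, 2), (1, 5), (1, 6), (6, 1), (6, 2), (6, 5), (6, 6), (7, 0), (7, 1), (7, 2), (7, 3), (7, 4), (7, 5), (7, 6), (7, 7), (8, 0), (8, 1), (8, 2), (8, 3), (8, 4), (8, 5), (8, 6), (8, 7), (9, 1), (9, 2), (9, 5), (9, 6), (14, 1), (14, 2), (14, 5), (14, 6), (15, 0), (15, 1), (15, 2), (15, 3), (15, 4), (15, 5), (15, 6), (15, 7), (16, 0), (16, 1), (16, 2), (16, 3), (16, 4), (16, 5), (16, 6), (16, 7), (17, 1), (17, 2), (17, 5), (17, 6), (22, 1), (22, 2), (22, 5), (22, 6), (23, 0), (23, 1), (23, 2), (23, 3), (23, 4), (23, 5), (23, 6), (23, 7), (24, 0), (24, 1), (24, 2), (24, 3), (24, 4), (24, 5), (24, 6), (24, 7), (25, 1), (25, 2), (25, 5), (25, 6), (30, 1), (30, 2), (30, 5), (30, 6), (31, 0), (31, 1), (31, 2), (31, 3), (31, 4), (31, 5), (31, 6), (31, 7)]

Answer: no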